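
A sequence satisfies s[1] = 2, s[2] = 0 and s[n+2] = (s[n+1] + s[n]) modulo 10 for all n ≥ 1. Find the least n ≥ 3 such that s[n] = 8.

Listing terms: s[1] = 2, s[2] = 0, s[3] = 2, s[4] = 2, s[5] = 4, s[6] = 6, s[7] = 0, s[8] = 6, s[9] = 6, s[10] = 2, s[11] = 8, s[12] = 0, s[13] = 8, s[14] = 8, s[15] = 6, s[16] = 4, s[17] = 0, s[18] = 4, s[19] = 4, s[20] = 8, s[21] = 2, s[22] = 0.
The sequence repeats with period 20.
The value 8 first appears (with n ≥ 3) at s[11].

11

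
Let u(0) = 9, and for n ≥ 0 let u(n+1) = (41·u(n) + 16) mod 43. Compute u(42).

u(0) = 9, u(1) = 41, u(2) = 20, u(3) = 19, u(4) = 21, u(5) = 17, u(6) = 25, u(7) = 9.
Since u(7) = u(0) = 9, the sequence is periodic with period 7.
So u(42) = u(0 + ((42-0) mod 7)) = u(0) = 9.

9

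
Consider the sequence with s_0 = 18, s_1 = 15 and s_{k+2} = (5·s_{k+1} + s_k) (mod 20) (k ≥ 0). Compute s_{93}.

s_0 = 18,  s_1 = 15,  s_2 = 13,  s_3 = 0,  s_4 = 13,  s_5 = 5,  s_6 = 18,  s_7 = 15.
Since (s_6, s_7) = (s_0, s_1) = (18, 15) (two consecutive terms determine the rest), the sequence is periodic with period 6.
So s_{93} = s_{0 + ((93-0) mod 6)} = s_3 = 0.

0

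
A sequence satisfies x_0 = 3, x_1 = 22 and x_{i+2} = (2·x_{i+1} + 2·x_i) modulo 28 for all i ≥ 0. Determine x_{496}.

12

We have x_0 = 3, x_1 = 22, x_2 = 22, x_3 = 4, x_4 = 24, x_5 = 0, x_6 = 20, x_7 = 12, x_8 = 8, x_9 = 12, x_{10} = 12, x_{11} = 20, x_{12} = 8, x_{13} = 0, x_{14} = 16, x_{15} = 4, x_{16} = 12, x_{17} = 4, x_{18} = 4, x_{19} = 16, x_{20} = 12, x_{21} = 0, x_{22} = 24, x_{23} = 20, x_{24} = 4, x_{25} = 20, x_{26} = 20, x_{27} = 24, x_{28} = 4, x_{29} = 0, x_{30} = 8, x_{31} = 16, x_{32} = 20, x_{33} = 16, x_{34} = 16, x_{35} = 8, x_{36} = 20, x_{37} = 0, x_{38} = 12, x_{39} = 24, x_{40} = 16, x_{41} = 24, x_{42} = 24, x_{43} = 12, x_{44} = 16, x_{45} = 0, x_{46} = 4, x_{47} = 8, x_{48} = 24, x_{49} = 8, x_{50} = 8, x_{51} = 4, x_{52} = 24.
Since (x_{51}, x_{52}) = (x_3, x_4) = (4, 24) (two consecutive terms determine the rest), the sequence is eventually periodic: after a pre-period of length 3 it cycles with period 48.
For i ≥ 3, x_i depends only on (i - 3) mod 48. (496 - 3) mod 48 = 13, so x_{496} = x_{16} = 12.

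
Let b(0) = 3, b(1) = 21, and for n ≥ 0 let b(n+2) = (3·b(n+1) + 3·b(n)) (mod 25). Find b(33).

21

Computing terms: b(0) = 3, b(1) = 21, b(2) = 22, b(3) = 4, b(4) = 3, b(5) = 21.
The sequence repeats with period 4.
So b(33) = b(0 + ((33-0) mod 4)) = b(1) = 21.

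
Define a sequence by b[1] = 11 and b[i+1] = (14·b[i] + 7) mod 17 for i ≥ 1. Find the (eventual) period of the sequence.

16

Computing terms: b[1] = 11, b[2] = 8, b[3] = 0, b[4] = 7, b[5] = 3, b[6] = 15, b[7] = 13, b[8] = 2, b[9] = 1, b[10] = 4, b[11] = 12, b[12] = 5, b[13] = 9, b[14] = 14, b[15] = 16, b[16] = 10, b[17] = 11.
The sequence repeats with period 16.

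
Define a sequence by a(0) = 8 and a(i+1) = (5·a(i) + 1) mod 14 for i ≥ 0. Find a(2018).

10

We have a(0) = 8, a(1) = 13, a(2) = 10, a(3) = 9, a(4) = 4, a(5) = 7, a(6) = 8.
The sequence repeats with period 6.
(2018 - 0) mod 6 = 2, so a(2018) = a(2) = 10.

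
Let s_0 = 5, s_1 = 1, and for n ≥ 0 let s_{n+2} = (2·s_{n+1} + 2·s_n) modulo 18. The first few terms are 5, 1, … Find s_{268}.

Computing terms: s_0 = 5, s_1 = 1, s_2 = 12, s_3 = 8, s_4 = 4, s_5 = 6, s_6 = 2, s_7 = 16, s_8 = 0, s_9 = 14, s_{10} = 10, s_{11} = 12, s_{12} = 8.
Since (s_{11}, s_{12}) = (s_2, s_3) = (12, 8) (two consecutive terms determine the rest), the sequence is eventually periodic: after a pre-period of length 2 it cycles with period 9.
For n ≥ 2, s_n depends only on (n - 2) mod 9. (268 - 2) mod 9 = 5, so s_{268} = s_7 = 16.

16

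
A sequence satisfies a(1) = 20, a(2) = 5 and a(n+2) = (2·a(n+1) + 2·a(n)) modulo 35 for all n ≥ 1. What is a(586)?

Computing terms: a(1) = 20; a(2) = 5; a(3) = 15; a(4) = 5; a(5) = 5; a(6) = 20; a(7) = 15; a(8) = 0; a(9) = 30; a(10) = 25; a(11) = 5; a(12) = 25; a(13) = 25; a(14) = 30; a(15) = 5; a(16) = 0; a(17) = 10; a(18) = 20; a(19) = 25; a(20) = 20; a(21) = 20; a(22) = 10; a(23) = 25; a(24) = 0; a(25) = 15; a(26) = 30; a(27) = 20; a(28) = 30; a(29) = 30; a(30) = 15; a(31) = 20; a(32) = 0; a(33) = 5; a(34) = 10; a(35) = 30; a(36) = 10; a(37) = 10; a(38) = 5; a(39) = 30; a(40) = 0; a(41) = 25; a(42) = 15; a(43) = 10; a(44) = 15; a(45) = 15; a(46) = 25; a(47) = 10; a(48) = 0; a(49) = 20; a(50) = 5.
The sequence repeats with period 48.
(586 - 1) mod 48 = 9, so a(586) = a(10) = 25.

25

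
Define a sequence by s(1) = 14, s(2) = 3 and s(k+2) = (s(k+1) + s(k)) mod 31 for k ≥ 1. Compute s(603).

Listing terms: s(1) = 14; s(2) = 3; s(3) = 17; s(4) = 20; s(5) = 6; s(6) = 26; s(7) = 1; s(8) = 27; s(9) = 28; s(10) = 24; s(11) = 21; s(12) = 14; s(13) = 4; s(14) = 18; s(15) = 22; s(16) = 9; s(17) = 0; s(18) = 9; s(19) = 9; s(20) = 18; s(21) = 27; s(22) = 14; s(23) = 10; s(24) = 24; s(25) = 3; s(26) = 27; s(27) = 30; s(28) = 26; s(29) = 25; s(30) = 20; s(31) = 14; s(32) = 3.
Since (s(31), s(32)) = (s(1), s(2)) = (14, 3) (two consecutive terms determine the rest), the sequence is periodic with period 30.
So s(603) = s(1 + ((603-1) mod 30)) = s(3) = 17.

17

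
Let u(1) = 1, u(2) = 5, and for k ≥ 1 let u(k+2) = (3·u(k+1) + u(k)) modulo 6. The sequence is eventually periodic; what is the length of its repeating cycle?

6

Computing terms: u(1) = 1; u(2) = 5; u(3) = 4; u(4) = 5; u(5) = 1; u(6) = 2; u(7) = 1; u(8) = 5.
Since (u(7), u(8)) = (u(1), u(2)) = (1, 5) (two consecutive terms determine the rest), the sequence is periodic with period 6.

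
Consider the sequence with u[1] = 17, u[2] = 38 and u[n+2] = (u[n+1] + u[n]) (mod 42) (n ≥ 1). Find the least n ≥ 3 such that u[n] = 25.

30

Computing terms: u[1] = 17,  u[2] = 38,  u[3] = 13,  u[4] = 9,  u[5] = 22,  u[6] = 31,  u[7] = 11,  u[8] = 0,  u[9] = 11,  u[10] = 11,  u[11] = 22,  u[12] = 33,  u[13] = 13,  u[14] = 4,  u[15] = 17,  u[16] = 21,  u[17] = 38,  u[18] = 17,  u[19] = 13,  u[20] = 30,  u[21] = 1,  u[22] = 31,  u[23] = 32,  u[24] = 21,  u[25] = 11,  u[26] = 32,  u[27] = 1,  u[28] = 33,  u[29] = 34,  u[30] = 25,  u[31] = 17,  u[32] = 0,  u[33] = 17,  u[34] = 17,  u[35] = 34,  u[36] = 9,  u[37] = 1,  u[38] = 10,  u[39] = 11,  u[40] = 21,  u[41] = 32,  u[42] = 11,  u[43] = 1,  u[44] = 12,  u[45] = 13,  u[46] = 25,  u[47] = 38,  u[48] = 21,  u[49] = 17,  u[50] = 38.
The sequence repeats with period 48.
The value 25 first appears (with n ≥ 3) at u[30].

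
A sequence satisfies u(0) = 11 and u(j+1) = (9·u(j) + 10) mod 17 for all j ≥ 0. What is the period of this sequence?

Listing terms: u(0) = 11; u(1) = 7; u(2) = 5; u(3) = 4; u(4) = 12; u(5) = 16; u(6) = 1; u(7) = 2; u(8) = 11.
The sequence repeats with period 8.

8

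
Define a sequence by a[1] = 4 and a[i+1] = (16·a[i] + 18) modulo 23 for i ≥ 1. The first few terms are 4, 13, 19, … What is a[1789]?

15

a[1] = 4, a[2] = 13, a[3] = 19, a[4] = 0, a[5] = 18, a[6] = 7, a[7] = 15, a[8] = 5, a[9] = 6, a[10] = 22, a[11] = 2, a[12] = 4.
The sequence repeats with period 11.
So a[1789] = a[1 + ((1789-1) mod 11)] = a[7] = 15.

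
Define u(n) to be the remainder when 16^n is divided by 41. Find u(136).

16

Listing terms: u(1) = 16,  u(2) = 10,  u(3) = 37,  u(4) = 18,  u(5) = 1,  u(6) = 16.
Since u(6) = u(1) = 16, the sequence is periodic with period 5.
(136 - 1) mod 5 = 0, so u(136) = u(1) = 16.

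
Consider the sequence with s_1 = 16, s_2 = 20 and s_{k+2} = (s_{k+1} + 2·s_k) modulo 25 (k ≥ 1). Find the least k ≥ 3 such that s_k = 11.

Listing terms: s_1 = 16,  s_2 = 20,  s_3 = 2,  s_4 = 17,  s_5 = 21,  s_6 = 5,  s_7 = 22,  s_8 = 7,  s_9 = 1,  s_{10} = 15,  s_{11} = 17,  s_{12} = 22,  s_{13} = 6,  s_{14} = 0,  s_{15} = 12,  s_{16} = 12,  s_{17} = 11,  s_{18} = 10,  s_{19} = 7,  s_{20} = 2,  s_{21} = 16,  s_{22} = 20.
The sequence repeats with period 20.
The value 11 first appears (with k ≥ 3) at s_{17}.

17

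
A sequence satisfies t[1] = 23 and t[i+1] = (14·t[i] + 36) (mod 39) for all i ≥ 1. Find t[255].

2

Listing terms: t[1] = 23, t[2] = 7, t[3] = 17, t[4] = 1, t[5] = 11, t[6] = 34, t[7] = 5, t[8] = 28, t[9] = 38, t[10] = 22, t[11] = 32, t[12] = 16, t[13] = 26, t[14] = 10, t[15] = 20, t[16] = 4, t[17] = 14, t[18] = 37, t[19] = 8, t[20] = 31, t[21] = 2, t[22] = 25, t[23] = 35, t[24] = 19, t[25] = 29, t[26] = 13, t[27] = 23.
Since t[27] = t[1] = 23, the sequence is periodic with period 26.
So t[255] = t[1 + ((255-1) mod 26)] = t[21] = 2.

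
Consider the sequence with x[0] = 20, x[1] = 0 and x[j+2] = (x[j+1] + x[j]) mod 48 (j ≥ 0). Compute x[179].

44

x[0] = 20; x[1] = 0; x[2] = 20; x[3] = 20; x[4] = 40; x[5] = 12; x[6] = 4; x[7] = 16; x[8] = 20; x[9] = 36; x[10] = 8; x[11] = 44; x[12] = 4; x[13] = 0; x[14] = 4; x[15] = 4; x[16] = 8; x[17] = 12; x[18] = 20; x[19] = 32; x[20] = 4; x[21] = 36; x[22] = 40; x[23] = 28; x[24] = 20; x[25] = 0.
The sequence repeats with period 24.
So x[179] = x[0 + ((179-0) mod 24)] = x[11] = 44.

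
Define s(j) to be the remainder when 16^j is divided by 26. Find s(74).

22

Computing terms: s(1) = 16; s(2) = 22; s(3) = 14; s(4) = 16.
Since s(4) = s(1) = 16, the sequence is periodic with period 3.
(74 - 1) mod 3 = 1, so s(74) = s(2) = 22.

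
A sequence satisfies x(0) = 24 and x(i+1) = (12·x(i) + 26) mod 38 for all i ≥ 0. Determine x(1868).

32

Computing terms: x(0) = 24, x(1) = 10, x(2) = 32, x(3) = 30, x(4) = 6, x(5) = 22, x(6) = 24.
Since x(6) = x(0) = 24, the sequence is periodic with period 6.
(1868 - 0) mod 6 = 2, so x(1868) = x(2) = 32.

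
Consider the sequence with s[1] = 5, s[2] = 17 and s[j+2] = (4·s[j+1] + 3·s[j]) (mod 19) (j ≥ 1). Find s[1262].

Computing terms: s[1] = 5; s[2] = 17; s[3] = 7; s[4] = 3; s[5] = 14; s[6] = 8; s[7] = 17; s[8] = 16; s[9] = 1; s[10] = 14; s[11] = 2; s[12] = 12; s[13] = 16; s[14] = 5; s[15] = 11; s[16] = 2; s[17] = 3; s[18] = 18; s[19] = 5; s[20] = 17.
The sequence repeats with period 18.
(1262 - 1) mod 18 = 1, so s[1262] = s[2] = 17.

17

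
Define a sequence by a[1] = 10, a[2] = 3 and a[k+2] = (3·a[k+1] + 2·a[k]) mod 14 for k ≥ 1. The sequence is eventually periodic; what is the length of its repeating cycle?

We have a[1] = 10, a[2] = 3, a[3] = 1, a[4] = 9, a[5] = 1, a[6] = 7, a[7] = 9, a[8] = 13, a[9] = 1, a[10] = 1, a[11] = 5, a[12] = 3, a[13] = 5, a[14] = 7, a[15] = 3, a[16] = 9, a[17] = 5, a[18] = 5, a[19] = 11, a[20] = 1, a[21] = 11, a[22] = 7, a[23] = 1, a[24] = 3, a[25] = 11, a[26] = 11, a[27] = 13, a[28] = 5, a[29] = 13, a[30] = 7, a[31] = 5, a[32] = 1, a[33] = 13, a[34] = 13, a[35] = 9, a[36] = 11, a[37] = 9, a[38] = 7, a[39] = 11, a[40] = 5, a[41] = 9, a[42] = 9, a[43] = 3, a[44] = 13, a[45] = 3, a[46] = 7, a[47] = 13, a[48] = 11, a[49] = 3, a[50] = 3, a[51] = 1.
Since (a[50], a[51]) = (a[2], a[3]) = (3, 1) (two consecutive terms determine the rest), the sequence is eventually periodic: after a pre-period of length 1 it cycles with period 48.

48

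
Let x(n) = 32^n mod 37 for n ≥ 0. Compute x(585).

31

Computing terms: x(0) = 1; x(1) = 32; x(2) = 25; x(3) = 23; x(4) = 33; x(5) = 20; x(6) = 11; x(7) = 19; x(8) = 16; x(9) = 31; x(10) = 30; x(11) = 35; x(12) = 10; x(13) = 24; x(14) = 28; x(15) = 8; x(16) = 34; x(17) = 15; x(18) = 36; x(19) = 5; x(20) = 12; x(21) = 14; x(22) = 4; x(23) = 17; x(24) = 26; x(25) = 18; x(26) = 21; x(27) = 6; x(28) = 7; x(29) = 2; x(30) = 27; x(31) = 13; x(32) = 9; x(33) = 29; x(34) = 3; x(35) = 22; x(36) = 1.
Since x(36) = x(0) = 1, the sequence is periodic with period 36.
So x(585) = x(0 + ((585-0) mod 36)) = x(9) = 31.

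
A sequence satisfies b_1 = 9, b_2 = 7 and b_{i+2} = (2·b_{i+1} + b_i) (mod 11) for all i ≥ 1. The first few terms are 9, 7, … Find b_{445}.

2

Listing terms: b_1 = 9; b_2 = 7; b_3 = 1; b_4 = 9; b_5 = 8; b_6 = 3; b_7 = 3; b_8 = 9; b_9 = 10; b_{10} = 7; b_{11} = 2; b_{12} = 0; b_{13} = 2; b_{14} = 4; b_{15} = 10; b_{16} = 2; b_{17} = 3; b_{18} = 8; b_{19} = 8; b_{20} = 2; b_{21} = 1; b_{22} = 4; b_{23} = 9; b_{24} = 0; b_{25} = 9; b_{26} = 7.
The sequence repeats with period 24.
So b_{445} = b_{1 + ((445-1) mod 24)} = b_{13} = 2.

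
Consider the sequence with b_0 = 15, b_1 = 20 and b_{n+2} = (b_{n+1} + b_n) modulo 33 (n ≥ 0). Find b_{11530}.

Listing terms: b_0 = 15, b_1 = 20, b_2 = 2, b_3 = 22, b_4 = 24, b_5 = 13, b_6 = 4, b_7 = 17, b_8 = 21, b_9 = 5, b_{10} = 26, b_{11} = 31, b_{12} = 24, b_{13} = 22, b_{14} = 13, b_{15} = 2, b_{16} = 15, b_{17} = 17, b_{18} = 32, b_{19} = 16, b_{20} = 15, b_{21} = 31, b_{22} = 13, b_{23} = 11, b_{24} = 24, b_{25} = 2, b_{26} = 26, b_{27} = 28, b_{28} = 21, b_{29} = 16, b_{30} = 4, b_{31} = 20, b_{32} = 24, b_{33} = 11, b_{34} = 2, b_{35} = 13, b_{36} = 15, b_{37} = 28, b_{38} = 10, b_{39} = 5, b_{40} = 15, b_{41} = 20.
The sequence repeats with period 40.
(11530 - 0) mod 40 = 10, so b_{11530} = b_{10} = 26.

26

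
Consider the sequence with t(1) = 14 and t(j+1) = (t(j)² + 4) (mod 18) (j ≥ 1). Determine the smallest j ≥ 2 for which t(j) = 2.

Computing terms: t(1) = 14, t(2) = 2, t(3) = 8, t(4) = 14.
Since t(4) = t(1) = 14, the sequence is periodic with period 3.
The value 2 first appears (with j ≥ 2) at t(2).

2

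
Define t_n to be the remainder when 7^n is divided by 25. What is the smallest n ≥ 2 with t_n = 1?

t_1 = 7; t_2 = 24; t_3 = 18; t_4 = 1; t_5 = 7.
Since t_5 = t_1 = 7, the sequence is periodic with period 4.
The value 1 first appears (with n ≥ 2) at t_4.

4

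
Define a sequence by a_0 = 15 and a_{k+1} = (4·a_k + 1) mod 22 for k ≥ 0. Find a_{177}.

3

We have a_0 = 15; a_1 = 17; a_2 = 3; a_3 = 13; a_4 = 9; a_5 = 15.
Since a_5 = a_0 = 15, the sequence is periodic with period 5.
So a_{177} = a_{0 + ((177-0) mod 5)} = a_2 = 3.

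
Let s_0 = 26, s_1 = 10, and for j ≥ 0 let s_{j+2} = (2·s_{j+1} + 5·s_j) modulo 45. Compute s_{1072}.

Listing terms: s_0 = 26; s_1 = 10; s_2 = 15; s_3 = 35; s_4 = 10; s_5 = 15.
Since (s_4, s_5) = (s_1, s_2) = (10, 15) (two consecutive terms determine the rest), the sequence is eventually periodic: after a pre-period of length 1 it cycles with period 3.
For j ≥ 1, s_j depends only on (j - 1) mod 3. (1072 - 1) mod 3 = 0, so s_{1072} = s_1 = 10.

10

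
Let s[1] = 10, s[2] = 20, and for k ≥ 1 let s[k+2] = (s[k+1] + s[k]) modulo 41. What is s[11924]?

s[1] = 10,  s[2] = 20,  s[3] = 30,  s[4] = 9,  s[5] = 39,  s[6] = 7,  s[7] = 5,  s[8] = 12,  s[9] = 17,  s[10] = 29,  s[11] = 5,  s[12] = 34,  s[13] = 39,  s[14] = 32,  s[15] = 30,  s[16] = 21,  s[17] = 10,  s[18] = 31,  s[19] = 0,  s[20] = 31,  s[21] = 31,  s[22] = 21,  s[23] = 11,  s[24] = 32,  s[25] = 2,  s[26] = 34,  s[27] = 36,  s[28] = 29,  s[29] = 24,  s[30] = 12,  s[31] = 36,  s[32] = 7,  s[33] = 2,  s[34] = 9,  s[35] = 11,  s[36] = 20,  s[37] = 31,  s[38] = 10,  s[39] = 0,  s[40] = 10,  s[41] = 10,  s[42] = 20.
Since (s[41], s[42]) = (s[1], s[2]) = (10, 20) (two consecutive terms determine the rest), the sequence is periodic with period 40.
(11924 - 1) mod 40 = 3, so s[11924] = s[4] = 9.

9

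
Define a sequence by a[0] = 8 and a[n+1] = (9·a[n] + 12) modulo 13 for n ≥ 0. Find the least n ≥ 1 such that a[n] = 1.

Computing terms: a[0] = 8; a[1] = 6; a[2] = 1; a[3] = 8.
The sequence repeats with period 3.
The value 1 first appears (with n ≥ 1) at a[2].

2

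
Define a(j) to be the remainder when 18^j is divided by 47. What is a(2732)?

Listing terms: a(1) = 18,  a(2) = 42,  a(3) = 4,  a(4) = 25,  a(5) = 27,  a(6) = 16,  a(7) = 6,  a(8) = 14,  a(9) = 17,  a(10) = 24,  a(11) = 9,  a(12) = 21,  a(13) = 2,  a(14) = 36,  a(15) = 37,  a(16) = 8,  a(17) = 3,  a(18) = 7,  a(19) = 32,  a(20) = 12,  a(21) = 28,  a(22) = 34,  a(23) = 1,  a(24) = 18.
Since a(24) = a(1) = 18, the sequence is periodic with period 23.
So a(2732) = a(1 + ((2732-1) mod 23)) = a(18) = 7.

7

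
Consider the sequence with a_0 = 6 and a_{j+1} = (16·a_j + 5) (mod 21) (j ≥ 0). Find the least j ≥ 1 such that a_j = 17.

Listing terms: a_0 = 6,  a_1 = 17,  a_2 = 4,  a_3 = 6.
Since a_3 = a_0 = 6, the sequence is periodic with period 3.
The value 17 first appears (with j ≥ 1) at a_1.

1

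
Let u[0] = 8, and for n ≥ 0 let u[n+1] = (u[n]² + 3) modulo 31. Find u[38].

We have u[0] = 8; u[1] = 5; u[2] = 28; u[3] = 12; u[4] = 23; u[5] = 5.
Since u[5] = u[1] = 5, the sequence is eventually periodic: after a pre-period of length 1 it cycles with period 4.
For n ≥ 1, u[n] depends only on (n - 1) mod 4. (38 - 1) mod 4 = 1, so u[38] = u[2] = 28.

28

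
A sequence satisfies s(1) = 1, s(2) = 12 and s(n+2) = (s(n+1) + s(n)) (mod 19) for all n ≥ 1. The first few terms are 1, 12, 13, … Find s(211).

12

s(1) = 1; s(2) = 12; s(3) = 13; s(4) = 6; s(5) = 0; s(6) = 6; s(7) = 6; s(8) = 12; s(9) = 18; s(10) = 11; s(11) = 10; s(12) = 2; s(13) = 12; s(14) = 14; s(15) = 7; s(16) = 2; s(17) = 9; s(18) = 11; s(19) = 1; s(20) = 12.
The sequence repeats with period 18.
(211 - 1) mod 18 = 12, so s(211) = s(13) = 12.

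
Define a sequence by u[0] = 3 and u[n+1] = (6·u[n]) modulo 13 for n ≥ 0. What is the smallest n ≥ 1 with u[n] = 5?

We have u[0] = 3,  u[1] = 5,  u[2] = 4,  u[3] = 11,  u[4] = 1,  u[5] = 6,  u[6] = 10,  u[7] = 8,  u[8] = 9,  u[9] = 2,  u[10] = 12,  u[11] = 7,  u[12] = 3.
The sequence repeats with period 12.
The value 5 first appears (with n ≥ 1) at u[1].

1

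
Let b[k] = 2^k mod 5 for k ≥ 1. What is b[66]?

4

Listing terms: b[1] = 2,  b[2] = 4,  b[3] = 3,  b[4] = 1,  b[5] = 2.
Since b[5] = b[1] = 2, the sequence is periodic with period 4.
So b[66] = b[1 + ((66-1) mod 4)] = b[2] = 4.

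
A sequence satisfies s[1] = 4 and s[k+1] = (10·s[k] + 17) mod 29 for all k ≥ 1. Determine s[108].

21

We have s[1] = 4, s[2] = 28, s[3] = 7, s[4] = 0, s[5] = 17, s[6] = 13, s[7] = 2, s[8] = 8, s[9] = 10, s[10] = 1, s[11] = 27, s[12] = 26, s[13] = 16, s[14] = 3, s[15] = 18, s[16] = 23, s[17] = 15, s[18] = 22, s[19] = 5, s[20] = 9, s[21] = 20, s[22] = 14, s[23] = 12, s[24] = 21, s[25] = 24, s[26] = 25, s[27] = 6, s[28] = 19, s[29] = 4.
Since s[29] = s[1] = 4, the sequence is periodic with period 28.
(108 - 1) mod 28 = 23, so s[108] = s[24] = 21.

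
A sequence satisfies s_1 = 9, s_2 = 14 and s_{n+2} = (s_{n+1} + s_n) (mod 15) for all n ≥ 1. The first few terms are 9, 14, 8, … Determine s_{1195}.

Listing terms: s_1 = 9,  s_2 = 14,  s_3 = 8,  s_4 = 7,  s_5 = 0,  s_6 = 7,  s_7 = 7,  s_8 = 14,  s_9 = 6,  s_{10} = 5,  s_{11} = 11,  s_{12} = 1,  s_{13} = 12,  s_{14} = 13,  s_{15} = 10,  s_{16} = 8,  s_{17} = 3,  s_{18} = 11,  s_{19} = 14,  s_{20} = 10,  s_{21} = 9,  s_{22} = 4,  s_{23} = 13,  s_{24} = 2,  s_{25} = 0,  s_{26} = 2,  s_{27} = 2,  s_{28} = 4,  s_{29} = 6,  s_{30} = 10,  s_{31} = 1,  s_{32} = 11,  s_{33} = 12,  s_{34} = 8,  s_{35} = 5,  s_{36} = 13,  s_{37} = 3,  s_{38} = 1,  s_{39} = 4,  s_{40} = 5,  s_{41} = 9,  s_{42} = 14.
Since (s_{41}, s_{42}) = (s_1, s_2) = (9, 14) (two consecutive terms determine the rest), the sequence is periodic with period 40.
(1195 - 1) mod 40 = 34, so s_{1195} = s_{35} = 5.

5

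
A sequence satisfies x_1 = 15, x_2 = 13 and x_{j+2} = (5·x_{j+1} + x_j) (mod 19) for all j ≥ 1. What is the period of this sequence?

Listing terms: x_1 = 15,  x_2 = 13,  x_3 = 4,  x_4 = 14,  x_5 = 17,  x_6 = 4,  x_7 = 18,  x_8 = 18,  x_9 = 13,  x_{10} = 7,  x_{11} = 10,  x_{12} = 0,  x_{13} = 10,  x_{14} = 12,  x_{15} = 13,  x_{16} = 1,  x_{17} = 18,  x_{18} = 15,  x_{19} = 17,  x_{20} = 5,  x_{21} = 4,  x_{22} = 6,  x_{23} = 15,  x_{24} = 5,  x_{25} = 2,  x_{26} = 15,  x_{27} = 1,  x_{28} = 1,  x_{29} = 6,  x_{30} = 12,  x_{31} = 9,  x_{32} = 0,  x_{33} = 9,  x_{34} = 7,  x_{35} = 6,  x_{36} = 18,  x_{37} = 1,  x_{38} = 4,  x_{39} = 2,  x_{40} = 14,  x_{41} = 15,  x_{42} = 13.
The sequence repeats with period 40.

40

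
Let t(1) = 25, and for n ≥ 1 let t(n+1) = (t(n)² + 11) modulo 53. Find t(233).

We have t(1) = 25; t(2) = 0; t(3) = 11; t(4) = 26; t(5) = 51; t(6) = 15; t(7) = 24; t(8) = 4; t(9) = 27; t(10) = 51.
Since t(10) = t(5) = 51, the sequence is eventually periodic: after a pre-period of length 4 it cycles with period 5.
For n ≥ 5, t(n) depends only on (n - 5) mod 5. (233 - 5) mod 5 = 3, so t(233) = t(8) = 4.

4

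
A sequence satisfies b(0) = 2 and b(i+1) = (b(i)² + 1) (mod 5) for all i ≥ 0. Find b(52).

0

Listing terms: b(0) = 2,  b(1) = 0,  b(2) = 1,  b(3) = 2.
Since b(3) = b(0) = 2, the sequence is periodic with period 3.
So b(52) = b(0 + ((52-0) mod 3)) = b(1) = 0.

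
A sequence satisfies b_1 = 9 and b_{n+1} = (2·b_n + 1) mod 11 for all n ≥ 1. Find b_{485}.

5

Computing terms: b_1 = 9, b_2 = 8, b_3 = 6, b_4 = 2, b_5 = 5, b_6 = 0, b_7 = 1, b_8 = 3, b_9 = 7, b_{10} = 4, b_{11} = 9.
Since b_{11} = b_1 = 9, the sequence is periodic with period 10.
(485 - 1) mod 10 = 4, so b_{485} = b_5 = 5.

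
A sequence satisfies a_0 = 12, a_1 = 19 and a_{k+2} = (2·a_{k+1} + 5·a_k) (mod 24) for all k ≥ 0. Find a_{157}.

Listing terms: a_0 = 12; a_1 = 19; a_2 = 2; a_3 = 3; a_4 = 16; a_5 = 23; a_6 = 6; a_7 = 7; a_8 = 20; a_9 = 3; a_{10} = 10; a_{11} = 11; a_{12} = 0; a_{13} = 7; a_{14} = 14; a_{15} = 15; a_{16} = 4; a_{17} = 11; a_{18} = 18; a_{19} = 19; a_{20} = 8; a_{21} = 15; a_{22} = 22; a_{23} = 23; a_{24} = 12; a_{25} = 19.
The sequence repeats with period 24.
So a_{157} = a_{0 + ((157-0) mod 24)} = a_{13} = 7.

7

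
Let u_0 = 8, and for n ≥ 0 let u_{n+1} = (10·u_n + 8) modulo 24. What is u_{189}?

Listing terms: u_0 = 8, u_1 = 16, u_2 = 0, u_3 = 8.
Since u_3 = u_0 = 8, the sequence is periodic with period 3.
(189 - 0) mod 3 = 0, so u_{189} = u_0 = 8.

8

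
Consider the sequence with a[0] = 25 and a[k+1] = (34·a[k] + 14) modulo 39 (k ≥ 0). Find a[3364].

Listing terms: a[0] = 25,  a[1] = 6,  a[2] = 23,  a[3] = 16,  a[4] = 12,  a[5] = 32,  a[6] = 10,  a[7] = 3,  a[8] = 38,  a[9] = 19,  a[10] = 36,  a[11] = 29,  a[12] = 25.
Since a[12] = a[0] = 25, the sequence is periodic with period 12.
So a[3364] = a[0 + ((3364-0) mod 12)] = a[4] = 12.

12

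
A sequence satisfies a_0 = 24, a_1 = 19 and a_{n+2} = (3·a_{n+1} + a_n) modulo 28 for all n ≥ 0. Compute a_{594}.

4

Listing terms: a_0 = 24; a_1 = 19; a_2 = 25; a_3 = 10; a_4 = 27; a_5 = 7; a_6 = 20; a_7 = 11; a_8 = 25; a_9 = 2; a_{10} = 3; a_{11} = 11; a_{12} = 8; a_{13} = 7; a_{14} = 1; a_{15} = 10; a_{16} = 3; a_{17} = 19; a_{18} = 4; a_{19} = 3; a_{20} = 13; a_{21} = 14; a_{22} = 27; a_{23} = 11; a_{24} = 4; a_{25} = 23; a_{26} = 17; a_{27} = 18; a_{28} = 15; a_{29} = 7; a_{30} = 8; a_{31} = 3; a_{32} = 17; a_{33} = 26; a_{34} = 11; a_{35} = 3; a_{36} = 20; a_{37} = 7; a_{38} = 13; a_{39} = 18; a_{40} = 11; a_{41} = 23; a_{42} = 24; a_{43} = 11; a_{44} = 1; a_{45} = 14; a_{46} = 15; a_{47} = 3; a_{48} = 24; a_{49} = 19.
Since (a_{48}, a_{49}) = (a_0, a_1) = (24, 19) (two consecutive terms determine the rest), the sequence is periodic with period 48.
(594 - 0) mod 48 = 18, so a_{594} = a_{18} = 4.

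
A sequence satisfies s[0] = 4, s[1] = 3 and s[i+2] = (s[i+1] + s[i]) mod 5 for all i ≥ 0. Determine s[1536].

1

s[0] = 4; s[1] = 3; s[2] = 2; s[3] = 0; s[4] = 2; s[5] = 2; s[6] = 4; s[7] = 1; s[8] = 0; s[9] = 1; s[10] = 1; s[11] = 2; s[12] = 3; s[13] = 0; s[14] = 3; s[15] = 3; s[16] = 1; s[17] = 4; s[18] = 0; s[19] = 4; s[20] = 4; s[21] = 3.
Since (s[20], s[21]) = (s[0], s[1]) = (4, 3) (two consecutive terms determine the rest), the sequence is periodic with period 20.
So s[1536] = s[0 + ((1536-0) mod 20)] = s[16] = 1.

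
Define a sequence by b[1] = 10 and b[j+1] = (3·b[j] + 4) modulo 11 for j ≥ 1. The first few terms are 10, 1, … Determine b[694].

b[1] = 10, b[2] = 1, b[3] = 7, b[4] = 3, b[5] = 2, b[6] = 10.
Since b[6] = b[1] = 10, the sequence is periodic with period 5.
So b[694] = b[1 + ((694-1) mod 5)] = b[4] = 3.

3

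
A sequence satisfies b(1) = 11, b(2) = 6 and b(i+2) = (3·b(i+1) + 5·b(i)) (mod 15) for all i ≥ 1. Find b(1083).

b(1) = 11,  b(2) = 6,  b(3) = 13,  b(4) = 9,  b(5) = 2,  b(6) = 6,  b(7) = 13.
Since (b(6), b(7)) = (b(2), b(3)) = (6, 13) (two consecutive terms determine the rest), the sequence is eventually periodic: after a pre-period of length 1 it cycles with period 4.
For i ≥ 2, b(i) depends only on (i - 2) mod 4. (1083 - 2) mod 4 = 1, so b(1083) = b(3) = 13.

13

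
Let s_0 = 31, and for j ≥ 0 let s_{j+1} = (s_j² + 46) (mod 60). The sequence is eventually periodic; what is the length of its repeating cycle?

3

Listing terms: s_0 = 31, s_1 = 47, s_2 = 35, s_3 = 11, s_4 = 47.
Since s_4 = s_1 = 47, the sequence is eventually periodic: after a pre-period of length 1 it cycles with period 3.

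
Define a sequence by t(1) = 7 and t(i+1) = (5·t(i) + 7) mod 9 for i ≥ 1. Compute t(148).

3

Listing terms: t(1) = 7,  t(2) = 6,  t(3) = 1,  t(4) = 3,  t(5) = 4,  t(6) = 0,  t(7) = 7.
The sequence repeats with period 6.
So t(148) = t(1 + ((148-1) mod 6)) = t(4) = 3.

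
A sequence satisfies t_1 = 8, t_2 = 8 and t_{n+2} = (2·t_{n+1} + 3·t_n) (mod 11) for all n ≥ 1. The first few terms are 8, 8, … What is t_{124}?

Listing terms: t_1 = 8; t_2 = 8; t_3 = 7; t_4 = 5; t_5 = 9; t_6 = 0; t_7 = 5; t_8 = 10; t_9 = 2; t_{10} = 1; t_{11} = 8; t_{12} = 8.
The sequence repeats with period 10.
(124 - 1) mod 10 = 3, so t_{124} = t_4 = 5.

5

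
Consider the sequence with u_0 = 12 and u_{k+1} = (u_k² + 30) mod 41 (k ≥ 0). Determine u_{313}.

39

Listing terms: u_0 = 12, u_1 = 10, u_2 = 7, u_3 = 38, u_4 = 39, u_5 = 34, u_6 = 38.
Since u_6 = u_3 = 38, the sequence is eventually periodic: after a pre-period of length 3 it cycles with period 3.
For k ≥ 3, u_k depends only on (k - 3) mod 3. (313 - 3) mod 3 = 1, so u_{313} = u_4 = 39.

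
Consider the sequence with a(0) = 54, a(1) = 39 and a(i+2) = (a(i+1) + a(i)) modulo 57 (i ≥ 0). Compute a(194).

39

a(0) = 54, a(1) = 39, a(2) = 36, a(3) = 18, a(4) = 54, a(5) = 15, a(6) = 12, a(7) = 27, a(8) = 39, a(9) = 9, a(10) = 48, a(11) = 0, a(12) = 48, a(13) = 48, a(14) = 39, a(15) = 30, a(16) = 12, a(17) = 42, a(18) = 54, a(19) = 39.
Since (a(18), a(19)) = (a(0), a(1)) = (54, 39) (two consecutive terms determine the rest), the sequence is periodic with period 18.
(194 - 0) mod 18 = 14, so a(194) = a(14) = 39.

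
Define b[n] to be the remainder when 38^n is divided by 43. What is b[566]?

b[0] = 1; b[1] = 38; b[2] = 25; b[3] = 4; b[4] = 23; b[5] = 14; b[6] = 16; b[7] = 6; b[8] = 13; b[9] = 21; b[10] = 24; b[11] = 9; b[12] = 41; b[13] = 10; b[14] = 36; b[15] = 35; b[16] = 40; b[17] = 15; b[18] = 11; b[19] = 31; b[20] = 17; b[21] = 1.
Since b[21] = b[0] = 1, the sequence is periodic with period 21.
So b[566] = b[0 + ((566-0) mod 21)] = b[20] = 17.

17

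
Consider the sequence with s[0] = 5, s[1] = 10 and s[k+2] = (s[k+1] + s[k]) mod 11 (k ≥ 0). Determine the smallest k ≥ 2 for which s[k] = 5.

Computing terms: s[0] = 5,  s[1] = 10,  s[2] = 4,  s[3] = 3,  s[4] = 7,  s[5] = 10,  s[6] = 6,  s[7] = 5,  s[8] = 0,  s[9] = 5,  s[10] = 5,  s[11] = 10.
Since (s[10], s[11]) = (s[0], s[1]) = (5, 10) (two consecutive terms determine the rest), the sequence is periodic with period 10.
The value 5 first appears (with k ≥ 2) at s[7].

7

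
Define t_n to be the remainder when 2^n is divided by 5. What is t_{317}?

Listing terms: t_0 = 1, t_1 = 2, t_2 = 4, t_3 = 3, t_4 = 1.
Since t_4 = t_0 = 1, the sequence is periodic with period 4.
(317 - 0) mod 4 = 1, so t_{317} = t_1 = 2.

2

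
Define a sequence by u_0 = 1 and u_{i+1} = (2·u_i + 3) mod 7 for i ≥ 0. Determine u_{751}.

5

u_0 = 1; u_1 = 5; u_2 = 6; u_3 = 1.
The sequence repeats with period 3.
So u_{751} = u_{0 + ((751-0) mod 3)} = u_1 = 5.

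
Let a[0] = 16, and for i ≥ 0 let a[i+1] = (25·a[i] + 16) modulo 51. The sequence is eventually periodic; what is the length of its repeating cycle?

We have a[0] = 16, a[1] = 8, a[2] = 12, a[3] = 10, a[4] = 11, a[5] = 36, a[6] = 49, a[7] = 17, a[8] = 33, a[9] = 25, a[10] = 29, a[11] = 27, a[12] = 28, a[13] = 2, a[14] = 15, a[15] = 34, a[16] = 50, a[17] = 42, a[18] = 46, a[19] = 44, a[20] = 45, a[21] = 19, a[22] = 32, a[23] = 0, a[24] = 16.
The sequence repeats with period 24.

24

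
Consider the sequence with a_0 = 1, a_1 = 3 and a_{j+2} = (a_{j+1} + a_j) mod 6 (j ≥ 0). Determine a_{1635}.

1

Computing terms: a_0 = 1, a_1 = 3, a_2 = 4, a_3 = 1, a_4 = 5, a_5 = 0, a_6 = 5, a_7 = 5, a_8 = 4, a_9 = 3, a_{10} = 1, a_{11} = 4, a_{12} = 5, a_{13} = 3, a_{14} = 2, a_{15} = 5, a_{16} = 1, a_{17} = 0, a_{18} = 1, a_{19} = 1, a_{20} = 2, a_{21} = 3, a_{22} = 5, a_{23} = 2, a_{24} = 1, a_{25} = 3.
The sequence repeats with period 24.
(1635 - 0) mod 24 = 3, so a_{1635} = a_3 = 1.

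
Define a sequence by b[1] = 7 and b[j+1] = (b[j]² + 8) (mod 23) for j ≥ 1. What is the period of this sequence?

5

Computing terms: b[1] = 7, b[2] = 11, b[3] = 14, b[4] = 20, b[5] = 17, b[6] = 21, b[7] = 12, b[8] = 14.
Since b[8] = b[3] = 14, the sequence is eventually periodic: after a pre-period of length 2 it cycles with period 5.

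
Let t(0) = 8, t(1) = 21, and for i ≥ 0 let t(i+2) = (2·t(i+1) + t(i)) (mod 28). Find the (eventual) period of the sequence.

Listing terms: t(0) = 8; t(1) = 21; t(2) = 22; t(3) = 9; t(4) = 12; t(5) = 5; t(6) = 22; t(7) = 21; t(8) = 8; t(9) = 9; t(10) = 26; t(11) = 5; t(12) = 8; t(13) = 21.
The sequence repeats with period 12.

12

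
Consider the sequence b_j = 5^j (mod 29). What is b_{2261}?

b_1 = 5,  b_2 = 25,  b_3 = 9,  b_4 = 16,  b_5 = 22,  b_6 = 23,  b_7 = 28,  b_8 = 24,  b_9 = 4,  b_{10} = 20,  b_{11} = 13,  b_{12} = 7,  b_{13} = 6,  b_{14} = 1,  b_{15} = 5.
Since b_{15} = b_1 = 5, the sequence is periodic with period 14.
(2261 - 1) mod 14 = 6, so b_{2261} = b_7 = 28.

28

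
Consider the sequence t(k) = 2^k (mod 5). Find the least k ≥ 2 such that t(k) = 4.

2

Listing terms: t(1) = 2,  t(2) = 4,  t(3) = 3,  t(4) = 1,  t(5) = 2.
The sequence repeats with period 4.
The value 4 first appears (with k ≥ 2) at t(2).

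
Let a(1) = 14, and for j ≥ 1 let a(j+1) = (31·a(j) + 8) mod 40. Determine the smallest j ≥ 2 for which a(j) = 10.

8

We have a(1) = 14,  a(2) = 2,  a(3) = 30,  a(4) = 18,  a(5) = 6,  a(6) = 34,  a(7) = 22,  a(8) = 10,  a(9) = 38,  a(10) = 26,  a(11) = 14.
Since a(11) = a(1) = 14, the sequence is periodic with period 10.
The value 10 first appears (with j ≥ 2) at a(8).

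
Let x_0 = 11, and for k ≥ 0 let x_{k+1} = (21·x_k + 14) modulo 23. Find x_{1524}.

We have x_0 = 11, x_1 = 15, x_2 = 7, x_3 = 0, x_4 = 14, x_5 = 9, x_6 = 19, x_7 = 22, x_8 = 16, x_9 = 5, x_{10} = 4, x_{11} = 6, x_{12} = 2, x_{13} = 10, x_{14} = 17, x_{15} = 3, x_{16} = 8, x_{17} = 21, x_{18} = 18, x_{19} = 1, x_{20} = 12, x_{21} = 13, x_{22} = 11.
The sequence repeats with period 22.
(1524 - 0) mod 22 = 6, so x_{1524} = x_6 = 19.

19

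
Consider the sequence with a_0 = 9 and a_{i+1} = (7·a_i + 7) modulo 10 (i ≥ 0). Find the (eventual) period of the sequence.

We have a_0 = 9,  a_1 = 0,  a_2 = 7,  a_3 = 6,  a_4 = 9.
The sequence repeats with period 4.

4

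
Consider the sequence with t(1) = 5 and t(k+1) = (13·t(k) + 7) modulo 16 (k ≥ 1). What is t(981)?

9

We have t(1) = 5,  t(2) = 8,  t(3) = 15,  t(4) = 10,  t(5) = 9,  t(6) = 12,  t(7) = 3,  t(8) = 14,  t(9) = 13,  t(10) = 0,  t(11) = 7,  t(12) = 2,  t(13) = 1,  t(14) = 4,  t(15) = 11,  t(16) = 6,  t(17) = 5.
Since t(17) = t(1) = 5, the sequence is periodic with period 16.
So t(981) = t(1 + ((981-1) mod 16)) = t(5) = 9.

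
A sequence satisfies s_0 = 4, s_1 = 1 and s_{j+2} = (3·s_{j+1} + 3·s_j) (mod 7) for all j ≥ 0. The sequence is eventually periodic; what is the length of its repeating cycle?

Listing terms: s_0 = 4, s_1 = 1, s_2 = 1, s_3 = 6, s_4 = 0, s_5 = 4, s_6 = 5, s_7 = 6, s_8 = 5, s_9 = 5, s_{10} = 2, s_{11} = 0, s_{12} = 6, s_{13} = 4, s_{14} = 2, s_{15} = 4, s_{16} = 4, s_{17} = 3, s_{18} = 0, s_{19} = 2, s_{20} = 6, s_{21} = 3, s_{22} = 6, s_{23} = 6, s_{24} = 1, s_{25} = 0, s_{26} = 3, s_{27} = 2, s_{28} = 1, s_{29} = 2, s_{30} = 2, s_{31} = 5, s_{32} = 0, s_{33} = 1, s_{34} = 3, s_{35} = 5, s_{36} = 3, s_{37} = 3, s_{38} = 4, s_{39} = 0, s_{40} = 5, s_{41} = 1, s_{42} = 4, s_{43} = 1.
Since (s_{42}, s_{43}) = (s_0, s_1) = (4, 1) (two consecutive terms determine the rest), the sequence is periodic with period 42.

42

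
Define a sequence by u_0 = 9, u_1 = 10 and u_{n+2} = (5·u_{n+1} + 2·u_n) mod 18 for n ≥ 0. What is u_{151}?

Listing terms: u_0 = 9; u_1 = 10; u_2 = 14; u_3 = 0; u_4 = 10; u_5 = 14.
Since (u_4, u_5) = (u_1, u_2) = (10, 14) (two consecutive terms determine the rest), the sequence is eventually periodic: after a pre-period of length 1 it cycles with period 3.
For n ≥ 1, u_n depends only on (n - 1) mod 3. (151 - 1) mod 3 = 0, so u_{151} = u_1 = 10.

10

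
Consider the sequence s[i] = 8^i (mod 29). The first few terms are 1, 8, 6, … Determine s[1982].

Listing terms: s[0] = 1,  s[1] = 8,  s[2] = 6,  s[3] = 19,  s[4] = 7,  s[5] = 27,  s[6] = 13,  s[7] = 17,  s[8] = 20,  s[9] = 15,  s[10] = 4,  s[11] = 3,  s[12] = 24,  s[13] = 18,  s[14] = 28,  s[15] = 21,  s[16] = 23,  s[17] = 10,  s[18] = 22,  s[19] = 2,  s[20] = 16,  s[21] = 12,  s[22] = 9,  s[23] = 14,  s[24] = 25,  s[25] = 26,  s[26] = 5,  s[27] = 11,  s[28] = 1.
The sequence repeats with period 28.
(1982 - 0) mod 28 = 22, so s[1982] = s[22] = 9.

9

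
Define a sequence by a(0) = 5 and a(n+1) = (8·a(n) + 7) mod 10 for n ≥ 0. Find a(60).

Listing terms: a(0) = 5; a(1) = 7; a(2) = 3; a(3) = 1; a(4) = 5.
Since a(4) = a(0) = 5, the sequence is periodic with period 4.
(60 - 0) mod 4 = 0, so a(60) = a(0) = 5.

5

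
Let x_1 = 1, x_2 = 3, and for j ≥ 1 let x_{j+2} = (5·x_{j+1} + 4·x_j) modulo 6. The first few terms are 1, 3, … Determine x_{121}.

Listing terms: x_1 = 1; x_2 = 3; x_3 = 1; x_4 = 5; x_5 = 5; x_6 = 3; x_7 = 5; x_8 = 1; x_9 = 1; x_{10} = 3.
Since (x_9, x_{10}) = (x_1, x_2) = (1, 3) (two consecutive terms determine the rest), the sequence is periodic with period 8.
(121 - 1) mod 8 = 0, so x_{121} = x_1 = 1.

1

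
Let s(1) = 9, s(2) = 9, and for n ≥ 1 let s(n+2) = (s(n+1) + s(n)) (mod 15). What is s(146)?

s(1) = 9,  s(2) = 9,  s(3) = 3,  s(4) = 12,  s(5) = 0,  s(6) = 12,  s(7) = 12,  s(8) = 9,  s(9) = 6,  s(10) = 0,  s(11) = 6,  s(12) = 6,  s(13) = 12,  s(14) = 3,  s(15) = 0,  s(16) = 3,  s(17) = 3,  s(18) = 6,  s(19) = 9,  s(20) = 0,  s(21) = 9,  s(22) = 9.
Since (s(21), s(22)) = (s(1), s(2)) = (9, 9) (two consecutive terms determine the rest), the sequence is periodic with period 20.
So s(146) = s(1 + ((146-1) mod 20)) = s(6) = 12.

12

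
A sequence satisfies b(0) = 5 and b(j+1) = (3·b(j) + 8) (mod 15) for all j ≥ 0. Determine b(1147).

14

Listing terms: b(0) = 5,  b(1) = 8,  b(2) = 2,  b(3) = 14,  b(4) = 5.
Since b(4) = b(0) = 5, the sequence is periodic with period 4.
So b(1147) = b(0 + ((1147-0) mod 4)) = b(3) = 14.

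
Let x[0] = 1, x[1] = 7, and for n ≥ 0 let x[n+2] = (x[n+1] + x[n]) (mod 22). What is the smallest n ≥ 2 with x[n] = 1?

x[0] = 1,  x[1] = 7,  x[2] = 8,  x[3] = 15,  x[4] = 1,  x[5] = 16,  x[6] = 17,  x[7] = 11,  x[8] = 6,  x[9] = 17,  x[10] = 1,  x[11] = 18,  x[12] = 19,  x[13] = 15,  x[14] = 12,  x[15] = 5,  x[16] = 17,  x[17] = 0,  x[18] = 17,  x[19] = 17,  x[20] = 12,  x[21] = 7,  x[22] = 19,  x[23] = 4,  x[24] = 1,  x[25] = 5,  x[26] = 6,  x[27] = 11,  x[28] = 17,  x[29] = 6,  x[30] = 1,  x[31] = 7.
Since (x[30], x[31]) = (x[0], x[1]) = (1, 7) (two consecutive terms determine the rest), the sequence is periodic with period 30.
The value 1 first appears (with n ≥ 2) at x[4].

4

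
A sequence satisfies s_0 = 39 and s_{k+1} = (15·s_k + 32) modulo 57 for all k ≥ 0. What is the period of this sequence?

Computing terms: s_0 = 39, s_1 = 47, s_2 = 53, s_3 = 29, s_4 = 11, s_5 = 26, s_6 = 23, s_7 = 35, s_8 = 44, s_9 = 8, s_{10} = 38, s_{11} = 32, s_{12} = 56, s_{13} = 17, s_{14} = 2, s_{15} = 5, s_{16} = 50, s_{17} = 41, s_{18} = 20, s_{19} = 47.
Since s_{19} = s_1 = 47, the sequence is eventually periodic: after a pre-period of length 1 it cycles with period 18.

18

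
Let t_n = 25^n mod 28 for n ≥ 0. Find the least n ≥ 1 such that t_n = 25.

1

We have t_0 = 1, t_1 = 25, t_2 = 9, t_3 = 1.
The sequence repeats with period 3.
The value 25 first appears (with n ≥ 1) at t_1.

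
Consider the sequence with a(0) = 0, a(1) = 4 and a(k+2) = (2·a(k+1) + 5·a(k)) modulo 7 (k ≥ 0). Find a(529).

4

Computing terms: a(0) = 0; a(1) = 4; a(2) = 1; a(3) = 1; a(4) = 0; a(5) = 5; a(6) = 3; a(7) = 3; a(8) = 0; a(9) = 1; a(10) = 2; a(11) = 2; a(12) = 0; a(13) = 3; a(14) = 6; a(15) = 6; a(16) = 0; a(17) = 2; a(18) = 4; a(19) = 4; a(20) = 0; a(21) = 6; a(22) = 5; a(23) = 5; a(24) = 0; a(25) = 4.
The sequence repeats with period 24.
So a(529) = a(0 + ((529-0) mod 24)) = a(1) = 4.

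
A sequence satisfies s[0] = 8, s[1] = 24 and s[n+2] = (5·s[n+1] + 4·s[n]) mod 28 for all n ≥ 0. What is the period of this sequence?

Listing terms: s[0] = 8, s[1] = 24, s[2] = 12, s[3] = 16, s[4] = 16, s[5] = 4, s[6] = 0, s[7] = 16, s[8] = 24, s[9] = 16, s[10] = 8, s[11] = 20, s[12] = 20, s[13] = 12, s[14] = 0, s[15] = 20, s[16] = 16, s[17] = 20, s[18] = 24, s[19] = 4, s[20] = 4, s[21] = 8, s[22] = 0, s[23] = 4, s[24] = 20, s[25] = 4, s[26] = 16, s[27] = 12, s[28] = 12, s[29] = 24, s[30] = 0, s[31] = 12, s[32] = 4, s[33] = 12, s[34] = 20, s[35] = 8, s[36] = 8, s[37] = 16, s[38] = 0, s[39] = 8, s[40] = 12, s[41] = 8, s[42] = 4, s[43] = 24, s[44] = 24, s[45] = 20, s[46] = 0, s[47] = 24, s[48] = 8, s[49] = 24.
Since (s[48], s[49]) = (s[0], s[1]) = (8, 24) (two consecutive terms determine the rest), the sequence is periodic with period 48.

48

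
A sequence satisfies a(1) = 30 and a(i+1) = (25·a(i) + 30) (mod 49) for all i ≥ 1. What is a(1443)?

42

We have a(1) = 30,  a(2) = 45,  a(3) = 28,  a(4) = 44,  a(5) = 3,  a(6) = 7,  a(7) = 9,  a(8) = 10,  a(9) = 35,  a(10) = 23,  a(11) = 17,  a(12) = 14,  a(13) = 37,  a(14) = 24,  a(15) = 42,  a(16) = 2,  a(17) = 31,  a(18) = 21,  a(19) = 16,  a(20) = 38,  a(21) = 0,  a(22) = 30.
Since a(22) = a(1) = 30, the sequence is periodic with period 21.
So a(1443) = a(1 + ((1443-1) mod 21)) = a(15) = 42.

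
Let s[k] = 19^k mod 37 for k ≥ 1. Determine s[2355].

29

We have s[1] = 19; s[2] = 28; s[3] = 14; s[4] = 7; s[5] = 22; s[6] = 11; s[7] = 24; s[8] = 12; s[9] = 6; s[10] = 3; s[11] = 20; s[12] = 10; s[13] = 5; s[14] = 21; s[15] = 29; s[16] = 33; s[17] = 35; s[18] = 36; s[19] = 18; s[20] = 9; s[21] = 23; s[22] = 30; s[23] = 15; s[24] = 26; s[25] = 13; s[26] = 25; s[27] = 31; s[28] = 34; s[29] = 17; s[30] = 27; s[31] = 32; s[32] = 16; s[33] = 8; s[34] = 4; s[35] = 2; s[36] = 1; s[37] = 19.
Since s[37] = s[1] = 19, the sequence is periodic with period 36.
(2355 - 1) mod 36 = 14, so s[2355] = s[15] = 29.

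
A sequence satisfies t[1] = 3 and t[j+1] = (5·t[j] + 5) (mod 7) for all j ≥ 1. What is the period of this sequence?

6

Computing terms: t[1] = 3,  t[2] = 6,  t[3] = 0,  t[4] = 5,  t[5] = 2,  t[6] = 1,  t[7] = 3.
Since t[7] = t[1] = 3, the sequence is periodic with period 6.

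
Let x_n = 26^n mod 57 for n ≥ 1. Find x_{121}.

Computing terms: x_1 = 26, x_2 = 49, x_3 = 20, x_4 = 7, x_5 = 11, x_6 = 1, x_7 = 26.
Since x_7 = x_1 = 26, the sequence is periodic with period 6.
So x_{121} = x_{1 + ((121-1) mod 6)} = x_1 = 26.

26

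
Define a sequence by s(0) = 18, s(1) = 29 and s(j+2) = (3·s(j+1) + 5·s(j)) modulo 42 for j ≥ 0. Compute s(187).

1

Computing terms: s(0) = 18, s(1) = 29, s(2) = 9, s(3) = 4, s(4) = 15, s(5) = 23, s(6) = 18, s(7) = 1, s(8) = 9, s(9) = 32, s(10) = 15, s(11) = 37, s(12) = 18, s(13) = 29.
Since (s(12), s(13)) = (s(0), s(1)) = (18, 29) (two consecutive terms determine the rest), the sequence is periodic with period 12.
(187 - 0) mod 12 = 7, so s(187) = s(7) = 1.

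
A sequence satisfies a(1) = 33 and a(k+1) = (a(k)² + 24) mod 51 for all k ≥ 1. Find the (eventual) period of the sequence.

3

a(1) = 33,  a(2) = 42,  a(3) = 3,  a(4) = 33.
Since a(4) = a(1) = 33, the sequence is periodic with period 3.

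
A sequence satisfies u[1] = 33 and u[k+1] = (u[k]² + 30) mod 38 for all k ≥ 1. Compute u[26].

Computing terms: u[1] = 33; u[2] = 17; u[3] = 15; u[4] = 27; u[5] = 37; u[6] = 31; u[7] = 3; u[8] = 1; u[9] = 31.
Since u[9] = u[6] = 31, the sequence is eventually periodic: after a pre-period of length 5 it cycles with period 3.
For k ≥ 6, u[k] depends only on (k - 6) mod 3. (26 - 6) mod 3 = 2, so u[26] = u[8] = 1.

1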